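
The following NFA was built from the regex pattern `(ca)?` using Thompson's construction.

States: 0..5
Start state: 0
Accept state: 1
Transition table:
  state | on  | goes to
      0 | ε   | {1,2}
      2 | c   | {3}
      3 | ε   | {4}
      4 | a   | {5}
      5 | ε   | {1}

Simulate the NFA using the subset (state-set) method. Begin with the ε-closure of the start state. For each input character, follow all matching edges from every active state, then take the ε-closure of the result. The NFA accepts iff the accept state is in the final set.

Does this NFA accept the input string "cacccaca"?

S₀ = ε-closure({0}) = {0,1,2}
'c' @ 1: {3,4}
'a' @ 2: {1,5}  [accepting]
'c' @ 3: {}  — no active states
rest 'ccaca' ignored (set empty)
final: {}; accept 1 not in set

Answer: REJECT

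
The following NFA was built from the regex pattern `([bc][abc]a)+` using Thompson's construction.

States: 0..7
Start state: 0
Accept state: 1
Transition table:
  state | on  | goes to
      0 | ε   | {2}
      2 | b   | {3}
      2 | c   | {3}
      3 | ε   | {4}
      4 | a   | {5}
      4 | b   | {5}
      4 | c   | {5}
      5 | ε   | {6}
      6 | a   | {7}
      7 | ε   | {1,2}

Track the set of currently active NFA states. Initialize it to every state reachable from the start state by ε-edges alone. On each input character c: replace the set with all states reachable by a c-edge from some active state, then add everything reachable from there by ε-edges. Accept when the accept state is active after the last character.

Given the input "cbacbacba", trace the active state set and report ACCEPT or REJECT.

Answer: ACCEPT

Trace:
S₀ = ε-closure({0}) = {0,2}
'c' @ 1: {3,4}
'b' @ 2: {5,6}
'a' @ 3: {1,2,7}  [accepting]
'c' @ 4: {3,4}
'b' @ 5: {5,6}
'a' @ 6: {1,2,7}  [accepting]
'c' @ 7: {3,4}
'b' @ 8: {5,6}
'a' @ 9: {1,2,7}  [accepting]
final: {1,2,7}; accept 1 in set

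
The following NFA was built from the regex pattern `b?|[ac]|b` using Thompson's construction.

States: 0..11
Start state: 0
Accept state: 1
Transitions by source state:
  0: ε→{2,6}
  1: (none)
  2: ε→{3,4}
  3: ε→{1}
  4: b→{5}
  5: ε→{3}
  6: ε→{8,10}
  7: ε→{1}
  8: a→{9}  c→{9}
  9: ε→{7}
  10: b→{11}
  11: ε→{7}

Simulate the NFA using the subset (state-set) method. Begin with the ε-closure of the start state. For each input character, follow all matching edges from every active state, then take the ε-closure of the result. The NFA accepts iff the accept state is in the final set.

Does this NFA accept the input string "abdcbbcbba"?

S₀ = ε-closure({0}) = {0,1,2,3,4,6,8,10}
'a' @ 1: {1,7,9}  ✓accept
'b' @ 2: {}  — dead — no transitions
rest 'dcbbcbba' ignored (set empty)
end set {} — state 1 not in

Answer: REJECT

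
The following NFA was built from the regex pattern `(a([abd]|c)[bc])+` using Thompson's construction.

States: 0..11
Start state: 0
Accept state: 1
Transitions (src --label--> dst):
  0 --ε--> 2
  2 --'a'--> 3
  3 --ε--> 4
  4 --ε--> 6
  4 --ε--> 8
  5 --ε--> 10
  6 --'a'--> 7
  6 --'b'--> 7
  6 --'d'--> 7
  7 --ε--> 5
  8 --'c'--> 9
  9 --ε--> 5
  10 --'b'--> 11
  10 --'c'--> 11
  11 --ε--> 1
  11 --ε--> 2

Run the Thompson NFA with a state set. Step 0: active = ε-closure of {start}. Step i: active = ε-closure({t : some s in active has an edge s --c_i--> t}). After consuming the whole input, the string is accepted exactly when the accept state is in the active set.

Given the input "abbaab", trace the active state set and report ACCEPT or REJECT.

Answer: ACCEPT

Derivation:
S₀ = ε-closure({0}) = {0,2}
'a' @ 1: {3,4,6,8}
'b' @ 2: {5,7,10}
'b' @ 3: {1,2,11}  (accept∈set)
'a' @ 4: {3,4,6,8}
'a' @ 5: {5,7,10}
'b' @ 6: {1,2,11}  (accept∈set)
final: {1,2,11}; accept 1 in set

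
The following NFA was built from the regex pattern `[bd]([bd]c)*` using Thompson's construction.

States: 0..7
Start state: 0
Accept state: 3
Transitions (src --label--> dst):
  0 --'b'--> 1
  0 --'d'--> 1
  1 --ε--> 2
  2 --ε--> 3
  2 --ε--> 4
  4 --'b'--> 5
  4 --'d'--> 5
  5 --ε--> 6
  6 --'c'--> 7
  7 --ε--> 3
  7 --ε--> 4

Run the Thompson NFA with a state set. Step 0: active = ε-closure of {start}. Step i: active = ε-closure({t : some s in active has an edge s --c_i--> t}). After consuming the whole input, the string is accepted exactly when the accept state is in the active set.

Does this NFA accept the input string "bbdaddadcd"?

S₀ = ε-closure({0}) = {0}
'b' @ 1: {1,2,3,4}  ✓accept
'b' @ 2: {5,6}
'd' @ 3: {}  — state set empty
rest 'addadcd' ignored (set empty)
final: {}; accept 3 not in set

Answer: REJECT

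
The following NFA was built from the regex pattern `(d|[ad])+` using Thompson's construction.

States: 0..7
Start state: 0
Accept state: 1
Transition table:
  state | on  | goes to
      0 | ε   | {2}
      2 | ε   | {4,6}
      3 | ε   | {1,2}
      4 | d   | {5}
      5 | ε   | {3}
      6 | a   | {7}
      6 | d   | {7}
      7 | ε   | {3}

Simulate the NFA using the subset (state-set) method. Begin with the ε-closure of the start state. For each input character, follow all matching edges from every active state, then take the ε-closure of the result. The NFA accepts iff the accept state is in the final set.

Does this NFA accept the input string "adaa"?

Answer: ACCEPT

Derivation:
S₀ = ε-closure({0}) = {0,2,4,6}
'a' @ 1: {1,2,3,4,6,7}  (accept∈set)
'd' @ 2: {1,2,3,4,5,6,7}  (accept∈set)
'a' @ 3: {1,2,3,4,6,7}  (accept∈set)
'a' @ 4: {1,2,3,4,6,7}  (accept∈set)
after full input: {1,2,3,4,6,7}  (accept=1 in)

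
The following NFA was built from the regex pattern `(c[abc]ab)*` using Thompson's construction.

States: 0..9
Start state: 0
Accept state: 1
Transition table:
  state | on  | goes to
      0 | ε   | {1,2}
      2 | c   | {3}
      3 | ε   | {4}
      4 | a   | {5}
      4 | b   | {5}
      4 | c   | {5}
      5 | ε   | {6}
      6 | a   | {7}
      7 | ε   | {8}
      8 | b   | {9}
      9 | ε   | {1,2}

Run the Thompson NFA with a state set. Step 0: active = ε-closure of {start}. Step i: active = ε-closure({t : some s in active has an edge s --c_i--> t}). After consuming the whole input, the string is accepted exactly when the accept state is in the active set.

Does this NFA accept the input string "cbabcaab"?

Answer: ACCEPT

Steps:
initial (ε-close {0}): {0,1,2}
'c' @ 1: {3,4}
'b' @ 2: {5,6}
'a' @ 3: {7,8}
'b' @ 4: {1,2,9}  (accept∈set)
'c' @ 5: {3,4}
'a' @ 6: {5,6}
'a' @ 7: {7,8}
'b' @ 8: {1,2,9}  (accept∈set)
end set {1,2,9} — state 1 in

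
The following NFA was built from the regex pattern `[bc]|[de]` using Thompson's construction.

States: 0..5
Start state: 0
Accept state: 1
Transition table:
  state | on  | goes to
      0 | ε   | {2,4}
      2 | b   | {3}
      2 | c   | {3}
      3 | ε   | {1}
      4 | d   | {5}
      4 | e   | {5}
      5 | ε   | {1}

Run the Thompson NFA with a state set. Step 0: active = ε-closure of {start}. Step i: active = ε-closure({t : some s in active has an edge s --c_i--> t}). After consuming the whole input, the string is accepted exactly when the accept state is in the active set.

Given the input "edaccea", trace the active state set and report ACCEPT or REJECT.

Answer: REJECT

Trace:
start: ε-closure({0}) = {0,2,4}
'e' @ 1: {1,5}  ✓accept
'd' @ 2: {}  — state set empty
rest 'accea' ignored (set empty)
end set {} — state 1 not in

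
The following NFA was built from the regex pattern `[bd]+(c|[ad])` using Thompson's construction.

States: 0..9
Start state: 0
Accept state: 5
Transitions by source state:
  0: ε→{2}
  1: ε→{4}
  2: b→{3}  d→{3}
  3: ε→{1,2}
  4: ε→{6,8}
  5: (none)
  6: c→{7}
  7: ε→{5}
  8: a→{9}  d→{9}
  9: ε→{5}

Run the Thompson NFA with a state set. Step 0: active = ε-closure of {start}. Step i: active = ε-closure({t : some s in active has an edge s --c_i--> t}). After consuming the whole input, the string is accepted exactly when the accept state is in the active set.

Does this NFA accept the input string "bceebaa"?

start: ε-closure({0}) = {0,2}
'b' @ 1: {1,2,3,4,6,8}
'c' @ 2: {5,7}  [accepting]
'e' @ 3: {}  — dead — no transitions
rest 'ebaa' ignored (set empty)
end set {} — state 5 not in

Answer: REJECT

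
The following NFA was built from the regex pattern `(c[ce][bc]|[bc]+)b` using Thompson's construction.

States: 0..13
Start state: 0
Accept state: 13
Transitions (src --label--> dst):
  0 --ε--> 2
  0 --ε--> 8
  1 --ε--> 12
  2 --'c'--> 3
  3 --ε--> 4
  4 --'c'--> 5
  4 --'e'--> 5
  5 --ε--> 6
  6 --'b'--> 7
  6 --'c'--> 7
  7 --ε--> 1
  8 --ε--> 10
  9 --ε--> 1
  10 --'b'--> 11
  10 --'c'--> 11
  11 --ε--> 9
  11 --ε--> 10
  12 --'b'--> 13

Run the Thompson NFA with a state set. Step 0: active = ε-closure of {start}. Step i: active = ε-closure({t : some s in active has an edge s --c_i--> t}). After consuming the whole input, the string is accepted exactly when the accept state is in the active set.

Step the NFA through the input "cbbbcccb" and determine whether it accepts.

Answer: ACCEPT

Steps:
start: ε-closure({0}) = {0,2,8,10}
'c' @ 1: {1,3,4,9,10,11,12}
'b' @ 2: {1,9,10,11,12,13}  ✓accept
'b' @ 3: {1,9,10,11,12,13}  ✓accept
'b' @ 4: {1,9,10,11,12,13}  ✓accept
'c' @ 5: {1,9,10,11,12}
'c' @ 6: {1,9,10,11,12}
'c' @ 7: {1,9,10,11,12}
'b' @ 8: {1,9,10,11,12,13}  ✓accept
after full input: {1,9,10,11,12,13}  (accept=13 in)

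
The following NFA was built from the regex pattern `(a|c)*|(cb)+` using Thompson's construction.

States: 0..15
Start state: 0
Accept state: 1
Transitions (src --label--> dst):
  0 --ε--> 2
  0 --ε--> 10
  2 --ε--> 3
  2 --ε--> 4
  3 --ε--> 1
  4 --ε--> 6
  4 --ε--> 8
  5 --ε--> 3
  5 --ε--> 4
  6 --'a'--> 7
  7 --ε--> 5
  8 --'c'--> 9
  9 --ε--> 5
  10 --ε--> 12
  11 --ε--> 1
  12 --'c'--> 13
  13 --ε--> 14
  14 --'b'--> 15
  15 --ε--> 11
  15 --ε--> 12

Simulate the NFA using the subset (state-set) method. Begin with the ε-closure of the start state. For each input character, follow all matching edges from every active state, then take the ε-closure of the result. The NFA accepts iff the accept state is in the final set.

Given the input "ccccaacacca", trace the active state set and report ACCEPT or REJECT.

Answer: ACCEPT

Steps:
initial (ε-close {0}): {0,1,2,3,4,6,8,10,12}
'c' @ 1: {1,3,4,5,6,8,9,13,14}  (accept∈set)
'c' @ 2: {1,3,4,5,6,8,9}  (accept∈set)
'c' @ 3: {1,3,4,5,6,8,9}  (accept∈set)
'c' @ 4: {1,3,4,5,6,8,9}  (accept∈set)
'a' @ 5: {1,3,4,5,6,7,8}  (accept∈set)
'a' @ 6: {1,3,4,5,6,7,8}  (accept∈set)
'c' @ 7: {1,3,4,5,6,8,9}  (accept∈set)
'a' @ 8: {1,3,4,5,6,7,8}  (accept∈set)
'c' @ 9: {1,3,4,5,6,8,9}  (accept∈set)
'c' @ 10: {1,3,4,5,6,8,9}  (accept∈set)
'a' @ 11: {1,3,4,5,6,7,8}  (accept∈set)
after full input: {1,3,4,5,6,7,8}  (accept=1 in)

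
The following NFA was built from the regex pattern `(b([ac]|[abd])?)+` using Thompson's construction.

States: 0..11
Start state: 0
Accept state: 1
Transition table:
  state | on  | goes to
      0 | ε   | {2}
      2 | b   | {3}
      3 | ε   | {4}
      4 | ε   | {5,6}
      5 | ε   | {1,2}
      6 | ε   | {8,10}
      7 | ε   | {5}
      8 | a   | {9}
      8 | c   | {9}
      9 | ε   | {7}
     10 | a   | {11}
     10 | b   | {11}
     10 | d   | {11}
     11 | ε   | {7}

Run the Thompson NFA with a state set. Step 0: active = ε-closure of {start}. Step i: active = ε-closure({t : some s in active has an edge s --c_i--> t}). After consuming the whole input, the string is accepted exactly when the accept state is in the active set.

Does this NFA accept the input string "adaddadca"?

S₀ = ε-closure({0}) = {0,2}
'a' @ 1: {}  — state set empty
rest 'daddadca' ignored (set empty)
final: {}; accept 1 not in set

Answer: REJECT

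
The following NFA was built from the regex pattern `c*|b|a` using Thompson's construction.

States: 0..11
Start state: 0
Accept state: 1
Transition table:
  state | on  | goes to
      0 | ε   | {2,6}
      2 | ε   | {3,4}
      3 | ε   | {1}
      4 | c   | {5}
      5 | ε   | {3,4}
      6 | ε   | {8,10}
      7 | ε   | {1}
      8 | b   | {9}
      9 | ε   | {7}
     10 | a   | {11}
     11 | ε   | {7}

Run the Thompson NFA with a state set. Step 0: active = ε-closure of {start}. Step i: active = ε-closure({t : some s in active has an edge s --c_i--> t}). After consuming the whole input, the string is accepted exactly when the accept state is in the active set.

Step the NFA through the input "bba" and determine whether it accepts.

initial (ε-close {0}): {0,1,2,3,4,6,8,10}
'b' @ 1: {1,7,9}  (accept∈set)
'b' @ 2: {}  — state set empty
rest 'a' ignored (set empty)
after full input: {}  (accept=1 not in)

Answer: REJECT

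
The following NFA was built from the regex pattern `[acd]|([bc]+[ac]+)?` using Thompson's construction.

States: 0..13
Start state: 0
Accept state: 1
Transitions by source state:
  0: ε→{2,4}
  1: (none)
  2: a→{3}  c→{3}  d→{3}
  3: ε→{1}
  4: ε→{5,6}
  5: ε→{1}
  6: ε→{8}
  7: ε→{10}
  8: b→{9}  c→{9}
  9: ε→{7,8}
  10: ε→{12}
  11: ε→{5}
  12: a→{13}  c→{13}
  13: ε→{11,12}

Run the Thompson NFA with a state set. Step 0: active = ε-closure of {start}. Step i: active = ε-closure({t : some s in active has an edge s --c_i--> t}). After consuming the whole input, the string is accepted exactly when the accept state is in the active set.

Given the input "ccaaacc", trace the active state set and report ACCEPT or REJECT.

Answer: ACCEPT

Steps:
start: ε-closure({0}) = {0,1,2,4,5,6,8}
'c' @ 1: {1,3,7,8,9,10,12}  ✓accept
'c' @ 2: {1,5,7,8,9,10,11,12,13}  ✓accept
'a' @ 3: {1,5,11,12,13}  ✓accept
'a' @ 4: {1,5,11,12,13}  ✓accept
'a' @ 5: {1,5,11,12,13}  ✓accept
'c' @ 6: {1,5,11,12,13}  ✓accept
'c' @ 7: {1,5,11,12,13}  ✓accept
after full input: {1,5,11,12,13}  (accept=1 in)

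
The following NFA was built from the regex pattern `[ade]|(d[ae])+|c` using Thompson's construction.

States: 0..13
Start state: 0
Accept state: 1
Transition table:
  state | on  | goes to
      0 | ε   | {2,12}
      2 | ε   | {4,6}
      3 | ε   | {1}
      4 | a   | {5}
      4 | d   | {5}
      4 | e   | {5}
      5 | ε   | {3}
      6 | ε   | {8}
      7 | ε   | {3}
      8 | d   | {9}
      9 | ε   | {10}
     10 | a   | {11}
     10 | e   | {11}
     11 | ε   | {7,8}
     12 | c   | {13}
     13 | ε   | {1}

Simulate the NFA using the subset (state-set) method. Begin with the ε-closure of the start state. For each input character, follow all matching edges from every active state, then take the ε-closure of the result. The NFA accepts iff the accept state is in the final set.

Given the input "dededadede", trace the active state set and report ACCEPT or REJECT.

start: ε-closure({0}) = {0,2,4,6,8,12}
'd' @ 1: {1,3,5,9,10}  [accepting]
'e' @ 2: {1,3,7,8,11}  [accepting]
'd' @ 3: {9,10}
'e' @ 4: {1,3,7,8,11}  [accepting]
'd' @ 5: {9,10}
'a' @ 6: {1,3,7,8,11}  [accepting]
'd' @ 7: {9,10}
'e' @ 8: {1,3,7,8,11}  [accepting]
'd' @ 9: {9,10}
'e' @ 10: {1,3,7,8,11}  [accepting]
after full input: {1,3,7,8,11}  (accept=1 in)

Answer: ACCEPT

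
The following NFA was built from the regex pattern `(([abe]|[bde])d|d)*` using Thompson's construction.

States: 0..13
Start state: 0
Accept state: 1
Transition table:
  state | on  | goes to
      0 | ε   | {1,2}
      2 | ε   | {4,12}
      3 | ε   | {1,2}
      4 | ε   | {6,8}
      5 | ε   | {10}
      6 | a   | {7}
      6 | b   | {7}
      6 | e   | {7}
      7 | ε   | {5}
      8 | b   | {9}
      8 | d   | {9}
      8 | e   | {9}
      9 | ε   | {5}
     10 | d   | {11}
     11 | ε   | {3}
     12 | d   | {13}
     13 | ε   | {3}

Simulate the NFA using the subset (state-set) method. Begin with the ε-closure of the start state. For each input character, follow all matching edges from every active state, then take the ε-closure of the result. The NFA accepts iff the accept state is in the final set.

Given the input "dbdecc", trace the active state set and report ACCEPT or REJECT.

start: ε-closure({0}) = {0,1,2,4,6,8,12}
'd' @ 1: {1,2,3,4,5,6,8,9,10,12,13}  ✓accept
'b' @ 2: {5,7,9,10}
'd' @ 3: {1,2,3,4,6,8,11,12}  ✓accept
'e' @ 4: {5,7,9,10}
'c' @ 5: {}  — state set empty
rest 'c' ignored (set empty)
final: {}; accept 1 not in set

Answer: REJECT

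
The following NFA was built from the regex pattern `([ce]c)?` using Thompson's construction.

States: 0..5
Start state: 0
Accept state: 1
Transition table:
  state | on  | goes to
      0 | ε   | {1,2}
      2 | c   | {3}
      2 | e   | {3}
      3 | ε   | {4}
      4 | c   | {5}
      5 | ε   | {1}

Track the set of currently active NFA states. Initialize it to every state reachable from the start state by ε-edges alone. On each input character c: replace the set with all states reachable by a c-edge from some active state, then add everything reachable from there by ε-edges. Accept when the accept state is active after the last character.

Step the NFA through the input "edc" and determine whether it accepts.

initial (ε-close {0}): {0,1,2}
'e' @ 1: {3,4}
'd' @ 2: {}  — dead — no transitions
rest 'c' ignored (set empty)
after full input: {}  (accept=1 not in)

Answer: REJECT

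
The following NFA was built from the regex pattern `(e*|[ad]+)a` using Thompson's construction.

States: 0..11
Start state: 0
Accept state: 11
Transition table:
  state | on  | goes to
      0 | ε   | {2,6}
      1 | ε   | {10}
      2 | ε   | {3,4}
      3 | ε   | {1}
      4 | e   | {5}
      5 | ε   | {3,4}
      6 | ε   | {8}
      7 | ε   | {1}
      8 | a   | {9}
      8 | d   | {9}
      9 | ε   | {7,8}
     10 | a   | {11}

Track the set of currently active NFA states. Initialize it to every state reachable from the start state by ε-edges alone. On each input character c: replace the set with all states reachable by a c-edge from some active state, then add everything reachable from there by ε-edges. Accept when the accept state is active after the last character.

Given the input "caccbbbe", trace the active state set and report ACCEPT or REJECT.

Answer: REJECT

Derivation:
S₀ = ε-closure({0}) = {0,1,2,3,4,6,8,10}
'c' @ 1: {}  — state set empty
rest 'accbbbe' ignored (set empty)
after full input: {}  (accept=11 not in)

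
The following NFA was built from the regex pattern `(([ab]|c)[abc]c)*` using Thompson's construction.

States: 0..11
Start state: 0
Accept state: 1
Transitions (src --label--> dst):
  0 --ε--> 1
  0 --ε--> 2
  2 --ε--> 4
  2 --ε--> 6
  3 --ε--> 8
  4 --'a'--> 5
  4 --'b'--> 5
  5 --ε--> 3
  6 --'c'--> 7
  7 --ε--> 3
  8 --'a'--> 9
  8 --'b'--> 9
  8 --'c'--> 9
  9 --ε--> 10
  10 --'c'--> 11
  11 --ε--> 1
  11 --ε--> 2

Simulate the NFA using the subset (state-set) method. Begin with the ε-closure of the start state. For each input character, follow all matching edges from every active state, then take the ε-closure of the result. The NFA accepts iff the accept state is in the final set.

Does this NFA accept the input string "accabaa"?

start: ε-closure({0}) = {0,1,2,4,6}
'a' @ 1: {3,5,8}
'c' @ 2: {9,10}
'c' @ 3: {1,2,4,6,11}  (accept∈set)
'a' @ 4: {3,5,8}
'b' @ 5: {9,10}
'a' @ 6: {}  — no active states
rest 'a' ignored (set empty)
end set {} — state 1 not in

Answer: REJECT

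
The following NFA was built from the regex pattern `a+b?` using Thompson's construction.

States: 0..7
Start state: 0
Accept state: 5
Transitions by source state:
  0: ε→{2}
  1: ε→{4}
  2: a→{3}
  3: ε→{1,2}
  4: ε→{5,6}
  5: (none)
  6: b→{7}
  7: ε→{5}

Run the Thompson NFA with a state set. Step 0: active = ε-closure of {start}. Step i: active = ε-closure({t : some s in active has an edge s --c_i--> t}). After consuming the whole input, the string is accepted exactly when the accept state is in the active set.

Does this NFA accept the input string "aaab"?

initial (ε-close {0}): {0,2}
'a' @ 1: {1,2,3,4,5,6}  [accepting]
'a' @ 2: {1,2,3,4,5,6}  [accepting]
'a' @ 3: {1,2,3,4,5,6}  [accepting]
'b' @ 4: {5,7}  [accepting]
end set {5,7} — state 5 in

Answer: ACCEPT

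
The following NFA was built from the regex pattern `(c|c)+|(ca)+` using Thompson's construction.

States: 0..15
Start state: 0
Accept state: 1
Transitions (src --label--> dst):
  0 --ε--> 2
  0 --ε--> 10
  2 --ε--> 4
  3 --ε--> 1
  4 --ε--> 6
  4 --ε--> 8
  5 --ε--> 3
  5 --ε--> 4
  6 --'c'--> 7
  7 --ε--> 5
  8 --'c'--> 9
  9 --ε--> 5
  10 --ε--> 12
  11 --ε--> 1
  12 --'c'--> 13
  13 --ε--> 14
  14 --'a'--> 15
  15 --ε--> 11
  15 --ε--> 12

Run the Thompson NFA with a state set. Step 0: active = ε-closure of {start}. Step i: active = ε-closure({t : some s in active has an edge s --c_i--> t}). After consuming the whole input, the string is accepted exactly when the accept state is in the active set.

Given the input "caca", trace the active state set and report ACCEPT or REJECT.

initial (ε-close {0}): {0,2,4,6,8,10,12}
'c' @ 1: {1,3,4,5,6,7,8,9,13,14}  (accept∈set)
'a' @ 2: {1,11,12,15}  (accept∈set)
'c' @ 3: {13,14}
'a' @ 4: {1,11,12,15}  (accept∈set)
end set {1,11,12,15} — state 1 in

Answer: ACCEPT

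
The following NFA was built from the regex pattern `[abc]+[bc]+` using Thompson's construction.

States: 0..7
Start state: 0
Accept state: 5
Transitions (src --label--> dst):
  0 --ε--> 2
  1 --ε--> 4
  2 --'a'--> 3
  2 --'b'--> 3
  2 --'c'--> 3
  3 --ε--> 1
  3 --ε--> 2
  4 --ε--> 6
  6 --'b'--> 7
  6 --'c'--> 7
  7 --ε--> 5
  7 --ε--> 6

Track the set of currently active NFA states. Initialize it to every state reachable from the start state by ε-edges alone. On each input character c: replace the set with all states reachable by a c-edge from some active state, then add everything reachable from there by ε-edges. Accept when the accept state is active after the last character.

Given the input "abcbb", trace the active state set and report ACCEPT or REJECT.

Answer: ACCEPT

Derivation:
start: ε-closure({0}) = {0,2}
'a' @ 1: {1,2,3,4,6}
'b' @ 2: {1,2,3,4,5,6,7}  (accept∈set)
'c' @ 3: {1,2,3,4,5,6,7}  (accept∈set)
'b' @ 4: {1,2,3,4,5,6,7}  (accept∈set)
'b' @ 5: {1,2,3,4,5,6,7}  (accept∈set)
final: {1,2,3,4,5,6,7}; accept 5 in set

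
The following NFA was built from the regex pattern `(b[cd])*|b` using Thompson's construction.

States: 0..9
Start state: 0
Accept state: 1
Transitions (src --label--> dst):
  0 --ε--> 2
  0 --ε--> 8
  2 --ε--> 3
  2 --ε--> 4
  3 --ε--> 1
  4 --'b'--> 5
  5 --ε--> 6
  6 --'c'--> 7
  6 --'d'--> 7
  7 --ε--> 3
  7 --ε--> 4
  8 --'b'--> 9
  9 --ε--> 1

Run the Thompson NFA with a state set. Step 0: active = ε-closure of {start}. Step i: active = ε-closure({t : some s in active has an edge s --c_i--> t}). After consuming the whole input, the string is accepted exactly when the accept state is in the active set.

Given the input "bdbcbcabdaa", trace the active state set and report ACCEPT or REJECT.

Answer: REJECT

Steps:
initial (ε-close {0}): {0,1,2,3,4,8}
'b' @ 1: {1,5,6,9}  [accepting]
'd' @ 2: {1,3,4,7}  [accepting]
'b' @ 3: {5,6}
'c' @ 4: {1,3,4,7}  [accepting]
'b' @ 5: {5,6}
'c' @ 6: {1,3,4,7}  [accepting]
'a' @ 7: {}  — state set empty
rest 'bdaa' ignored (set empty)
end set {} — state 1 not in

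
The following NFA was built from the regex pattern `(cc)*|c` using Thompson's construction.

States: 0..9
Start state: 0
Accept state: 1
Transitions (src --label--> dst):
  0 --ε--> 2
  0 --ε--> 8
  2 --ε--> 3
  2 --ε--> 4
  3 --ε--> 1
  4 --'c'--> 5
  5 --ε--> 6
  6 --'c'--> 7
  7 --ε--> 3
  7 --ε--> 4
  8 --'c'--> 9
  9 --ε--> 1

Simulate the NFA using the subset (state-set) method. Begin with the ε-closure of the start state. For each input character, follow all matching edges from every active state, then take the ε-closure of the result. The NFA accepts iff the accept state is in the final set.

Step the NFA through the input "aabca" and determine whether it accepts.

Answer: REJECT

Steps:
initial (ε-close {0}): {0,1,2,3,4,8}
'a' @ 1: {}  — dead — no transitions
rest 'abca' ignored (set empty)
final: {}; accept 1 not in set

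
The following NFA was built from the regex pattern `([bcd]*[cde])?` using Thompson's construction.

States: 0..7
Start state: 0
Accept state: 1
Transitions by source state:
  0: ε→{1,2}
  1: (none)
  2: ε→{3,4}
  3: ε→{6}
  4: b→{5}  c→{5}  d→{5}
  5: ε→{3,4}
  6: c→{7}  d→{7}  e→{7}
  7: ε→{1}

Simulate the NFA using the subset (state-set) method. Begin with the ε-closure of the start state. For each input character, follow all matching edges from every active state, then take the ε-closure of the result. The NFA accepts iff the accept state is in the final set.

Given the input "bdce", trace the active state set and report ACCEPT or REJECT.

start: ε-closure({0}) = {0,1,2,3,4,6}
'b' @ 1: {3,4,5,6}
'd' @ 2: {1,3,4,5,6,7}  (accept∈set)
'c' @ 3: {1,3,4,5,6,7}  (accept∈set)
'e' @ 4: {1,7}  (accept∈set)
after full input: {1,7}  (accept=1 in)

Answer: ACCEPT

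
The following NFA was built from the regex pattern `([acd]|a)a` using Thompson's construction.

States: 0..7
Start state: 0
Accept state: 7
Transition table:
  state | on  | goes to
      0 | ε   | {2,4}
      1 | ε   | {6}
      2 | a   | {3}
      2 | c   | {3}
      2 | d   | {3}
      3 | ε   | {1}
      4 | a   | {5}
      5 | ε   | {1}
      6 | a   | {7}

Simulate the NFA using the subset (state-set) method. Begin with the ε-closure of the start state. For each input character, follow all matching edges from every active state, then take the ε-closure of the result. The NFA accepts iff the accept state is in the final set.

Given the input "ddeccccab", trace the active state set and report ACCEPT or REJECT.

Answer: REJECT

Trace:
start: ε-closure({0}) = {0,2,4}
'd' @ 1: {1,3,6}
'd' @ 2: {}  — dead — no transitions
rest 'eccccab' ignored (set empty)
after full input: {}  (accept=7 not in)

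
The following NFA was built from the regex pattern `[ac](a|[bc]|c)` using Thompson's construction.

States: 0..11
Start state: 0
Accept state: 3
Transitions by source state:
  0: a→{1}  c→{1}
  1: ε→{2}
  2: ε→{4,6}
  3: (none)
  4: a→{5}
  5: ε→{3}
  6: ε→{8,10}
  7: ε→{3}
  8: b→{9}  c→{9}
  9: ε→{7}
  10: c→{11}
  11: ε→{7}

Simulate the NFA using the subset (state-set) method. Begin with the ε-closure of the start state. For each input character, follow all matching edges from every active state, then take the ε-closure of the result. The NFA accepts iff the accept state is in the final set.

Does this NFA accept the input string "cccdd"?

Answer: REJECT

Derivation:
start: ε-closure({0}) = {0}
'c' @ 1: {1,2,4,6,8,10}
'c' @ 2: {3,7,9,11}  ✓accept
'c' @ 3: {}  — dead — no transitions
rest 'dd' ignored (set empty)
final: {}; accept 3 not in set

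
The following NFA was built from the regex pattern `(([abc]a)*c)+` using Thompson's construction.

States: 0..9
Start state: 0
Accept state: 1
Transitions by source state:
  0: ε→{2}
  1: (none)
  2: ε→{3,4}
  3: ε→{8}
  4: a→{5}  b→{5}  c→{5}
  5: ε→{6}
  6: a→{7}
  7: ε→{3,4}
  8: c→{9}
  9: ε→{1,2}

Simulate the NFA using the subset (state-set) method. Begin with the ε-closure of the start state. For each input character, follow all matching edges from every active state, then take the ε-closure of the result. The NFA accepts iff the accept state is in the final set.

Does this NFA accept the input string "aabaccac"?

S₀ = ε-closure({0}) = {0,2,3,4,8}
'a' @ 1: {5,6}
'a' @ 2: {3,4,7,8}
'b' @ 3: {5,6}
'a' @ 4: {3,4,7,8}
'c' @ 5: {1,2,3,4,5,6,8,9}  [accepting]
'c' @ 6: {1,2,3,4,5,6,8,9}  [accepting]
'a' @ 7: {3,4,5,6,7,8}
'c' @ 8: {1,2,3,4,5,6,8,9}  [accepting]
after full input: {1,2,3,4,5,6,8,9}  (accept=1 in)

Answer: ACCEPT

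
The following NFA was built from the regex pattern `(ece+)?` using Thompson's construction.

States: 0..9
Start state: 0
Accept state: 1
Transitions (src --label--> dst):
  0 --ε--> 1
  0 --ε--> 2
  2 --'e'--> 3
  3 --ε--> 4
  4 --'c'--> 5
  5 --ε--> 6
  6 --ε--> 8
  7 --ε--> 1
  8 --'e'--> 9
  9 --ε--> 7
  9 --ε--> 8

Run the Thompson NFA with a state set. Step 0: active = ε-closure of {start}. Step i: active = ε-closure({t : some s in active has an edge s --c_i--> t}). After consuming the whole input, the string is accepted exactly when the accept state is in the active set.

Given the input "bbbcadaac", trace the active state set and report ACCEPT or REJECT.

initial (ε-close {0}): {0,1,2}
'b' @ 1: {}  — dead — no transitions
rest 'bbcadaac' ignored (set empty)
final: {}; accept 1 not in set

Answer: REJECT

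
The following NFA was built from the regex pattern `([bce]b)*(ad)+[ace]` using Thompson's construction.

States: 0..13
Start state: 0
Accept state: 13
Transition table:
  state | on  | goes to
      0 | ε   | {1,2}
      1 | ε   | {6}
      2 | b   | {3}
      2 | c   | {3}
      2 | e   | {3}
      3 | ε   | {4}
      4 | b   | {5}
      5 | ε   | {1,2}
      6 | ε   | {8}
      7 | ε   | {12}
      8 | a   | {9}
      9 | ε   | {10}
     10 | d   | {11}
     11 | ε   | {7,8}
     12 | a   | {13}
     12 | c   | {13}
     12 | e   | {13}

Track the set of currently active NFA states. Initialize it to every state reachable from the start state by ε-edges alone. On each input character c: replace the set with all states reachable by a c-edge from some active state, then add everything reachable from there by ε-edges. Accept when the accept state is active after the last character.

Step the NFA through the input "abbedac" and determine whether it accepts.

initial (ε-close {0}): {0,1,2,6,8}
'a' @ 1: {9,10}
'b' @ 2: {}  — state set empty
rest 'bedac' ignored (set empty)
after full input: {}  (accept=13 not in)

Answer: REJECT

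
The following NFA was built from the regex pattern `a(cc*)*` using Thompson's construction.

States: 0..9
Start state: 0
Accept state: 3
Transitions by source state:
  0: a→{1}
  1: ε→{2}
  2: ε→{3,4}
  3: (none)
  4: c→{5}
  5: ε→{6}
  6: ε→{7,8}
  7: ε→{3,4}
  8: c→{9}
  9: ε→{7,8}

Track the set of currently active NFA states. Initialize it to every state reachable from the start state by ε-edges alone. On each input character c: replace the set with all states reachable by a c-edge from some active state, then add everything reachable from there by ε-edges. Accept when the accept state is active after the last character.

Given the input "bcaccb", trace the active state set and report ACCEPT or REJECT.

initial (ε-close {0}): {0}
'b' @ 1: {}  — state set empty
rest 'caccb' ignored (set empty)
final: {}; accept 3 not in set

Answer: REJECT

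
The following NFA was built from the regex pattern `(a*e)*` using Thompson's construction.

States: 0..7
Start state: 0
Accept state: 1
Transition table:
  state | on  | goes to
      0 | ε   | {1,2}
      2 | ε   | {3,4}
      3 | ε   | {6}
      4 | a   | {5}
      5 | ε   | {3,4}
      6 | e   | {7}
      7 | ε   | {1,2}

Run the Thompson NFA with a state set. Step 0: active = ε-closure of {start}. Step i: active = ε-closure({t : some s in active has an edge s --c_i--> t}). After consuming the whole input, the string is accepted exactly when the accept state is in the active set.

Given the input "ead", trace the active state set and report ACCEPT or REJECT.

Answer: REJECT

Derivation:
start: ε-closure({0}) = {0,1,2,3,4,6}
'e' @ 1: {1,2,3,4,6,7}  ✓accept
'a' @ 2: {3,4,5,6}
'd' @ 3: {}  — dead — no transitions
final: {}; accept 1 not in set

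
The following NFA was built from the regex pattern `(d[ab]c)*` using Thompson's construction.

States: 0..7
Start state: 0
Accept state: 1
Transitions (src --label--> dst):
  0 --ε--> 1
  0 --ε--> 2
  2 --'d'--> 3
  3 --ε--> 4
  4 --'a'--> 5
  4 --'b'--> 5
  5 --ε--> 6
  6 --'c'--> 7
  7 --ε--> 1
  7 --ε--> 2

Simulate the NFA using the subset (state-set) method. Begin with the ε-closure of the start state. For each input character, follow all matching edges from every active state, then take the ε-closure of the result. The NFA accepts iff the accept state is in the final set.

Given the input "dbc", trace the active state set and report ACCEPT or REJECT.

initial (ε-close {0}): {0,1,2}
'd' @ 1: {3,4}
'b' @ 2: {5,6}
'c' @ 3: {1,2,7}  (accept∈set)
final: {1,2,7}; accept 1 in set

Answer: ACCEPT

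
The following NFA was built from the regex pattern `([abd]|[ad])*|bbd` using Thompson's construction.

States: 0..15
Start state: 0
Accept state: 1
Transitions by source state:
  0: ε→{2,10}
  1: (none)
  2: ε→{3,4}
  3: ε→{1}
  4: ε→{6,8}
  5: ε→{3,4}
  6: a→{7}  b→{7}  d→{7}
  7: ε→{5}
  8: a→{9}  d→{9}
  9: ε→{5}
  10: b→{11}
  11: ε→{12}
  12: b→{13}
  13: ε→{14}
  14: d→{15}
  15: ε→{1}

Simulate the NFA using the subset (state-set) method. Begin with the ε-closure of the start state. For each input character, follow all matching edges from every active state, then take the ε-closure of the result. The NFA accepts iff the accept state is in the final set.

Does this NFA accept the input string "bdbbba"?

Answer: ACCEPT

Derivation:
start: ε-closure({0}) = {0,1,2,3,4,6,8,10}
'b' @ 1: {1,3,4,5,6,7,8,11,12}  [accepting]
'd' @ 2: {1,3,4,5,6,7,8,9}  [accepting]
'b' @ 3: {1,3,4,5,6,7,8}  [accepting]
'b' @ 4: {1,3,4,5,6,7,8}  [accepting]
'b' @ 5: {1,3,4,5,6,7,8}  [accepting]
'a' @ 6: {1,3,4,5,6,7,8,9}  [accepting]
final: {1,3,4,5,6,7,8,9}; accept 1 in set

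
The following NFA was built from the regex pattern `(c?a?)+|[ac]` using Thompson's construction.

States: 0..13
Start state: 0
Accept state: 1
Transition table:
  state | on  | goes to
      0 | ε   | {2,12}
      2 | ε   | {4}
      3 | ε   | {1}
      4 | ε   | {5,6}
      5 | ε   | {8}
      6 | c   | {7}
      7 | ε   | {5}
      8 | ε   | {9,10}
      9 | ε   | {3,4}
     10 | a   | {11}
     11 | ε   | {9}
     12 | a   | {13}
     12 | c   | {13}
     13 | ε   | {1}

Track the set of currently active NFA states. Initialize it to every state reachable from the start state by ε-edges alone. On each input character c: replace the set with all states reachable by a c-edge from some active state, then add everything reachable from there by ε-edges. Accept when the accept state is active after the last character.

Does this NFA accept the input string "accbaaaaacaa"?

Answer: REJECT

Derivation:
initial (ε-close {0}): {0,1,2,3,4,5,6,8,9,10,12}
'a' @ 1: {1,3,4,5,6,8,9,10,11,13}  [accepting]
'c' @ 2: {1,3,4,5,6,7,8,9,10}  [accepting]
'c' @ 3: {1,3,4,5,6,7,8,9,10}  [accepting]
'b' @ 4: {}  — no active states
rest 'aaaaacaa' ignored (set empty)
end set {} — state 1 not in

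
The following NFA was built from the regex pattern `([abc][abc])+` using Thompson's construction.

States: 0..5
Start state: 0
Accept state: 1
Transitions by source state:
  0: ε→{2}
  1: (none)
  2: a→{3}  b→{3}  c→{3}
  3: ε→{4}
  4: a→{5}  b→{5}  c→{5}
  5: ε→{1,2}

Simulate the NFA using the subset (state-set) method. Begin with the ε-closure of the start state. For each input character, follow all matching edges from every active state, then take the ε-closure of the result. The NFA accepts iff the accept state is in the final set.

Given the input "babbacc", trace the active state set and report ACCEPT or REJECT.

Answer: REJECT

Derivation:
initial (ε-close {0}): {0,2}
'b' @ 1: {3,4}
'a' @ 2: {1,2,5}  ✓accept
'b' @ 3: {3,4}
'b' @ 4: {1,2,5}  ✓accept
'a' @ 5: {3,4}
'c' @ 6: {1,2,5}  ✓accept
'c' @ 7: {3,4}
after full input: {3,4}  (accept=1 not in)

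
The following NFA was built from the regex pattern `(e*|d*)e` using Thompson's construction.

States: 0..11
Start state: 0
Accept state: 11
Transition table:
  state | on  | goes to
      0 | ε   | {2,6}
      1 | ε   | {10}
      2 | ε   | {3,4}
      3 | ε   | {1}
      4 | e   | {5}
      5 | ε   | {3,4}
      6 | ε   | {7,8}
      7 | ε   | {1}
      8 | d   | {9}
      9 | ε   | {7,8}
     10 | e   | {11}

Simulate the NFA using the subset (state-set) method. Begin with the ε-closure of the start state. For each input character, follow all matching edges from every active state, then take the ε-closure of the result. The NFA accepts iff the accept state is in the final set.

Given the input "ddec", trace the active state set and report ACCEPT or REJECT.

initial (ε-close {0}): {0,1,2,3,4,6,7,8,10}
'd' @ 1: {1,7,8,9,10}
'd' @ 2: {1,7,8,9,10}
'e' @ 3: {11}  ✓accept
'c' @ 4: {}  — no active states
final: {}; accept 11 not in set

Answer: REJECT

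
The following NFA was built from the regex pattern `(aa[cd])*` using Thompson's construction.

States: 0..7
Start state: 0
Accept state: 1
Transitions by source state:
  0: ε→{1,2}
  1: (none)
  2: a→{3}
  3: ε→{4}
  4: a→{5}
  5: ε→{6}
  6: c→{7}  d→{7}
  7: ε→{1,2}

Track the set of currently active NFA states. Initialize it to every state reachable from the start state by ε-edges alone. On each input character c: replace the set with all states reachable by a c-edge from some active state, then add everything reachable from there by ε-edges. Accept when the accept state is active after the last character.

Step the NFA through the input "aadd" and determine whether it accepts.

Answer: REJECT

Trace:
start: ε-closure({0}) = {0,1,2}
'a' @ 1: {3,4}
'a' @ 2: {5,6}
'd' @ 3: {1,2,7}  ✓accept
'd' @ 4: {}  — state set empty
final: {}; accept 1 not in set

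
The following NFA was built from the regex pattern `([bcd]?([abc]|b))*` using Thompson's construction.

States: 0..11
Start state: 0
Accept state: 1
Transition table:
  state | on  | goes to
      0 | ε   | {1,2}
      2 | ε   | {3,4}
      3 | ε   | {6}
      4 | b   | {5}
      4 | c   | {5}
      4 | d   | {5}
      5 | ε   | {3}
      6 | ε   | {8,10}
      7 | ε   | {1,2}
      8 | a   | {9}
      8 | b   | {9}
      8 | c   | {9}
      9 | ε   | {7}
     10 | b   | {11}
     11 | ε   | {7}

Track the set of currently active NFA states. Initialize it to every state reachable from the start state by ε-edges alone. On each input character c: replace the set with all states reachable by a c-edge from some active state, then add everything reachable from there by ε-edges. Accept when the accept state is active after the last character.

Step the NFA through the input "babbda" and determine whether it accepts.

Answer: ACCEPT

Trace:
start: ε-closure({0}) = {0,1,2,3,4,6,8,10}
'b' @ 1: {1,2,3,4,5,6,7,8,9,10,11}  (accept∈set)
'a' @ 2: {1,2,3,4,6,7,8,9,10}  (accept∈set)
'b' @ 3: {1,2,3,4,5,6,7,8,9,10,11}  (accept∈set)
'b' @ 4: {1,2,3,4,5,6,7,8,9,10,11}  (accept∈set)
'd' @ 5: {3,5,6,8,10}
'a' @ 6: {1,2,3,4,6,7,8,9,10}  (accept∈set)
after full input: {1,2,3,4,6,7,8,9,10}  (accept=1 in)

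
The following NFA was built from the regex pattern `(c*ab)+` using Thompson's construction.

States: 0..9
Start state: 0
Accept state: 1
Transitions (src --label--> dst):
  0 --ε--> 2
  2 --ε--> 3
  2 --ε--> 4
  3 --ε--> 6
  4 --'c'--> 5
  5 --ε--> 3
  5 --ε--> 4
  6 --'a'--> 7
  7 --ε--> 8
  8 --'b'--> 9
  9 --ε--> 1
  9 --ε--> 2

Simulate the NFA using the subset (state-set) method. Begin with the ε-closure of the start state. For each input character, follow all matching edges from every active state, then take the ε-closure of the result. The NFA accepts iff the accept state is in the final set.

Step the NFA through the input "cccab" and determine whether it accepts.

S₀ = ε-closure({0}) = {0,2,3,4,6}
'c' @ 1: {3,4,5,6}
'c' @ 2: {3,4,5,6}
'c' @ 3: {3,4,5,6}
'a' @ 4: {7,8}
'b' @ 5: {1,2,3,4,6,9}  ✓accept
end set {1,2,3,4,6,9} — state 1 in

Answer: ACCEPT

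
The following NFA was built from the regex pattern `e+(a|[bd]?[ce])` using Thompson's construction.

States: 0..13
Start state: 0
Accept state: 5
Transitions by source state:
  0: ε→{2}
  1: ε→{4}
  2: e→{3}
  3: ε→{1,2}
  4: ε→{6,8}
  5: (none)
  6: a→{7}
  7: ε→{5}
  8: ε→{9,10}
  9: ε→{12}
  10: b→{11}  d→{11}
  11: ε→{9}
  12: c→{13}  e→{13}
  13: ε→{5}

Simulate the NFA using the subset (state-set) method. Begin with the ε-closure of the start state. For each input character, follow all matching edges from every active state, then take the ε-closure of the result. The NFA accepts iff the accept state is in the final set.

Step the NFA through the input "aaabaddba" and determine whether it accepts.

start: ε-closure({0}) = {0,2}
'a' @ 1: {}  — dead — no transitions
rest 'aabaddba' ignored (set empty)
final: {}; accept 5 not in set

Answer: REJECT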